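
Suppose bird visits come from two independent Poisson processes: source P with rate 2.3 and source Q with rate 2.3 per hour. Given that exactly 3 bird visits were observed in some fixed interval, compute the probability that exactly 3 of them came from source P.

0.1250

Given the total, each event is independently from source P with probability p = λ_P/(λ_P+λ_Q) = 2.3/4.6 = 0.5000.
So K ~ Binomial(3, 2.3/4.6): P(K = 3) = C(3,3) · (2.3/4.6)^3 · (2.3/4.6)^0 ≈ 0.1250.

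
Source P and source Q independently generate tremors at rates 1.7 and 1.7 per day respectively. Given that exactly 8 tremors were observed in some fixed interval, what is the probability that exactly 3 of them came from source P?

Given the total, each event is independently from source P with probability p = λ_P/(λ_P+λ_Q) = 1.7/3.4 = 0.5000.
So K ~ Binomial(8, 1.7/3.4): P(K = 3) = C(8,3) · (1.7/3.4)^3 · (1.7/3.4)^5 ≈ 0.2188.

0.2188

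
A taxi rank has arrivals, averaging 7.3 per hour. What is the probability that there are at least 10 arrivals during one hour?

With mean μ = 7.3 per hour,
P(N ≥ 10) = 1 − P(N ≤ 9) = 1 − Σ_{j=0}^{9} e^(−μ) μ^j/j! ≈ 0.2012.

0.2012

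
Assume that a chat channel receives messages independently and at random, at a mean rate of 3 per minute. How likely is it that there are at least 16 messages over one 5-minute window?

0.4319

Over the interval, μ = 3 × 5 = 15 (a 5-minute window = 5 minutes).
P(N ≥ 16) = 1 − P(N ≤ 15) = 1 − Σ_{j=0}^{15} e^(−μ) μ^j/j! ≈ 0.4319.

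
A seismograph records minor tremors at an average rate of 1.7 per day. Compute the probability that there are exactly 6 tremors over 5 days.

0.1066

Over the interval, μ = 1.7 × 5 = 8.5 (5 days).
P(N = 6) = e^(−μ) μ^6/6! = e^(−8.5) · 8.5^6/720 ≈ 0.1066.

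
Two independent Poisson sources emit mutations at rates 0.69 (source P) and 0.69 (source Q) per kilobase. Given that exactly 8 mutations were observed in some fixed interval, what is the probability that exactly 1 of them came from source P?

Given the total, each event is independently from source P with probability p = λ_P/(λ_P+λ_Q) = 0.69/1.38 = 0.5000.
So K ~ Binomial(8, 0.69/1.38): P(K = 1) = C(8,1) · (0.69/1.38)^1 · (0.69/1.38)^7 ≈ 0.0312.

0.0312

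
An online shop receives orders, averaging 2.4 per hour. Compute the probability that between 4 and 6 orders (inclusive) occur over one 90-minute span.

0.4115

Over the interval, μ = 2.4 × 1.5 = 3.6 (a 90-minute span = 1.5 hours).
P(4 ≤ N ≤ 6) = Σ_{j=4}^{6} e^(−3.6) · 3.6^j/j! ≈ 0.4115.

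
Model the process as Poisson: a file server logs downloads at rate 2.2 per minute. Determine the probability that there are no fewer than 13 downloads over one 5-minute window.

Over the interval, μ = 2.2 × 5 = 11 (a 5-minute window = 5 minutes).
P(N ≥ 13) = 1 − P(N ≤ 12) = 1 − Σ_{j=0}^{12} e^(−μ) μ^j/j! ≈ 0.3113.

0.3113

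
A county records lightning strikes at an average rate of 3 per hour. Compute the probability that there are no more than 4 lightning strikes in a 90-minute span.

Over the interval, μ = 3 × 1.5 = 4.5 (a 90-minute span = 1.5 hours).
P(N ≤ 4) = Σ_{j=0}^{4} e^(−μ) μ^j/j! ≈ 0.5321.

0.5321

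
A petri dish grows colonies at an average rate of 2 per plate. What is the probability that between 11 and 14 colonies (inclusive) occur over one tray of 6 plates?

0.4248

Over the interval, μ = 2 × 6 = 12 (a tray of 6 plates = 6 plates).
P(11 ≤ N ≤ 14) = Σ_{j=11}^{14} e^(−12) · 12^j/j! ≈ 0.4248.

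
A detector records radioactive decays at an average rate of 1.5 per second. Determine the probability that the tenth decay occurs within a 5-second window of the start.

Over the interval, μ = 1.5 × 5 = 7.5 (a 5-second window = 5 seconds).
The tenth arrival falls in the interval iff at least 10 events occur there: P(S_10 ≤ t) = P(N ≥ 10) = 1 − P(N ≤ 9) ≈ 0.2236.

0.2236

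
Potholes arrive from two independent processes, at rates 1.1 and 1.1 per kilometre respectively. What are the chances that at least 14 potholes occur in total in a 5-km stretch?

Independent Poisson processes superpose: combined rate λ = 1.1 + 1.1 = 2.2 per kilometre.
Over the interval, μ = 2.2 × 5 = 11 (a 5-km stretch = 5 kilometres).
P(N ≥ 14) = 1 − P(N ≤ 13) ≈ 0.2187.

0.2187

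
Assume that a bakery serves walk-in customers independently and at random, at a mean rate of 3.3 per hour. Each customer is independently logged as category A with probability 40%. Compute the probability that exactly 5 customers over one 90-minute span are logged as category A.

0.0350

Thinning: the customers that are logged as category A themselves form a Poisson process with rate 0.4 × 3.3 = 1.32 per hour.
Over the interval, μ = 1.32 × 1.5 = 1.98 (a 90-minute span = 1.5 hours).
P(N = 5) = e^(−1.98) · 1.98^5/5! ≈ 0.0350.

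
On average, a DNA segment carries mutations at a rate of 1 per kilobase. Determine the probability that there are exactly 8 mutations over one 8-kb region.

Over the interval, μ = 1 × 8 = 8 (an 8-kb region = 8 kilobases).
P(N = 8) = e^(−μ) μ^8/8! = e^(−8) · 8^8/40320 ≈ 0.1396.

0.1396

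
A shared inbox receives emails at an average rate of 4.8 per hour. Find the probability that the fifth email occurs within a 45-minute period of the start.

Over the interval, μ = 4.8 × 0.75 = 3.6 (a 45-minute period = 0.75 hours).
The fifth arrival falls in the interval iff at least 5 events occur there: P(S_5 ≤ t) = P(N ≥ 5) = 1 − P(N ≤ 4) ≈ 0.2936.

0.2936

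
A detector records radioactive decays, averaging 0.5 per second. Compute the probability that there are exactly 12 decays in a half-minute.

Over the interval, μ = 0.5 × 30 = 15 (a half-minute = 30 seconds).
P(N = 12) = e^(−μ) μ^12/12! = e^(−15) · 15^12/479001600 ≈ 0.0829.

0.0829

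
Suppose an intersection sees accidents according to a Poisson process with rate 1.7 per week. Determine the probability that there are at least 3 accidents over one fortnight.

Over the interval, μ = 1.7 × 2 = 3.4 (a fortnight = 2 weeks).
P(N ≥ 3) = 1 − P(N ≤ 2) = 1 − Σ_{j=0}^{2} e^(−μ) μ^j/j! ≈ 0.6603.

0.6603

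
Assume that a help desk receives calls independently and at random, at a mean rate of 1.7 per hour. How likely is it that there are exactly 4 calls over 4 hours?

Over the interval, μ = 1.7 × 4 = 6.8 (4 hours).
P(N = 4) = e^(−μ) μ^4/4! = e^(−6.8) · 6.8^4/24 ≈ 0.0992.

0.0992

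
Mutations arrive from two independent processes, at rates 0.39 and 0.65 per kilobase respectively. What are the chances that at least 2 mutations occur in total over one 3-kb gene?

Independent Poisson processes superpose: combined rate λ = 0.39 + 0.65 = 1.04 per kilobase.
Over the interval, μ = 1.04 × 3 = 3.12 (a 3-kb gene = 3 kilobases).
P(N ≥ 2) = 1 − P(N ≤ 1) ≈ 0.8181.

0.8181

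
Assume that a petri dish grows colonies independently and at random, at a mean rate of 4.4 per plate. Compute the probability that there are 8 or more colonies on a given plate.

With mean μ = 4.4 per plate,
P(N ≥ 8) = 1 − P(N ≤ 7) = 1 − Σ_{j=0}^{7} e^(−μ) μ^j/j! ≈ 0.0786.

0.0786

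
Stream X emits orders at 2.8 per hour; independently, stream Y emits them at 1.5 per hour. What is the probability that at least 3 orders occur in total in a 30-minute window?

Independent Poisson processes superpose: combined rate λ = 2.8 + 1.5 = 4.3 per hour.
Over the interval, μ = 4.3 × 0.5 = 2.15 (a 30-minute window = 0.5 hours).
P(N ≥ 3) = 1 − P(N ≤ 2) ≈ 0.3639.

0.3639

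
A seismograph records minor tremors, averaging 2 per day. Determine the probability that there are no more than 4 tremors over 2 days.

0.6288

Over the interval, μ = 2 × 2 = 4 (2 days).
P(N ≤ 4) = Σ_{j=0}^{4} e^(−μ) μ^j/j! ≈ 0.6288.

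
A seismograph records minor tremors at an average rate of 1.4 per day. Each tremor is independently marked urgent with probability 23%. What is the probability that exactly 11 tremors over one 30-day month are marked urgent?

Thinning: the tremors that are marked urgent themselves form a Poisson process with rate 0.23 × 1.4 = 0.322 per day.
Over the interval, μ = 0.322 × 30 = 9.66 (a 30-day month = 30 days).
P(N = 11) = e^(−9.66) · 9.66^11/11! ≈ 0.1092.

0.1092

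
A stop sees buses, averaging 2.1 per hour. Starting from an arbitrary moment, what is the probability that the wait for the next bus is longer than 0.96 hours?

The wait for the next event is exponential with rate λ = 2.1 per hour.
P(T > 0.96) = e^(−λt) = e^(−2.1 × 0.96) = e^(−2.016) ≈ 0.1332.

0.1332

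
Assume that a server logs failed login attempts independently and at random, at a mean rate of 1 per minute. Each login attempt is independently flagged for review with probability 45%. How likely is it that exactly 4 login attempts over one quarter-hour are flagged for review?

Thinning: the login attempts that are flagged for review themselves form a Poisson process with rate 0.45 × 1 = 0.45 per minute.
Over the interval, μ = 0.45 × 15 = 6.75 (a quarter-hour = 15 minutes).
P(N = 4) = e^(−6.75) · 6.75^4/4! ≈ 0.1013.

0.1013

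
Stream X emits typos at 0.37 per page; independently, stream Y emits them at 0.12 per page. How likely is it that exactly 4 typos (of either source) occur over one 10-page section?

0.1789

Independent Poisson processes superpose: combined rate λ = 0.37 + 0.12 = 0.49 per page.
Over the interval, μ = 0.49 × 10 = 4.9 (a 10-page section = 10 pages).
P(N = 4) = e^(−4.9) · 4.9^4/4! ≈ 0.1789.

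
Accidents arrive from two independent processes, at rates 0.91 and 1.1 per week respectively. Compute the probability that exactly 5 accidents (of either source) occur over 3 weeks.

0.1598

Independent Poisson processes superpose: combined rate λ = 0.91 + 1.1 = 2.01 per week.
Over the interval, μ = 2.01 × 3 = 6.03 (3 weeks).
P(N = 5) = e^(−6.03) · 6.03^5/5! ≈ 0.1598.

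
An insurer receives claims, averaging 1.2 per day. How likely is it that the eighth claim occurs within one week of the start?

Over the interval, μ = 1.2 × 7 = 8.4 (a week = 7 days).
The eighth arrival falls in the interval iff at least 8 events occur there: P(S_8 ≤ t) = P(N ≥ 8) = 1 − P(N ≤ 7) ≈ 0.6013.

0.6013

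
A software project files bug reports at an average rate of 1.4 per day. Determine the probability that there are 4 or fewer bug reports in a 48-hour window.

0.8477

Over the interval, μ = 1.4 × 2 = 2.8 (a 48-hour window = 2 days).
P(N ≤ 4) = Σ_{j=0}^{4} e^(−μ) μ^j/j! ≈ 0.8477.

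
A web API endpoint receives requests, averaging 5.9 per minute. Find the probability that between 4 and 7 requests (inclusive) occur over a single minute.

With mean μ = 5.9 per minute,
P(4 ≤ N ≤ 7) = Σ_{j=4}^{7} e^(−5.9) · 5.9^j/j! ≈ 0.5973.

0.5973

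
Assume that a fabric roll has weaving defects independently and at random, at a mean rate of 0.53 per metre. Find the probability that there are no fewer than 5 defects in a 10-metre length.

0.6105

Over the interval, μ = 0.53 × 10 = 5.3 (a 10-metre length = 10 metres).
P(N ≥ 5) = 1 − P(N ≤ 4) = 1 − Σ_{j=0}^{4} e^(−μ) μ^j/j! ≈ 0.6105.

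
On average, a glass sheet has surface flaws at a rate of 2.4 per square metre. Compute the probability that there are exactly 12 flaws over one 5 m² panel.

Over the interval, μ = 2.4 × 5 = 12 (a 5 m² panel = 5 square metres).
P(N = 12) = e^(−μ) μ^12/12! = e^(−12) · 12^12/479001600 ≈ 0.1144.

0.1144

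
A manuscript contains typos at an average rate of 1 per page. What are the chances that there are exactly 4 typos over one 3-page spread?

Over the interval, μ = 1 × 3 = 3 (a 3-page spread = 3 pages).
P(N = 4) = e^(−μ) μ^4/4! = e^(−3) · 3^4/24 ≈ 0.1680.

0.1680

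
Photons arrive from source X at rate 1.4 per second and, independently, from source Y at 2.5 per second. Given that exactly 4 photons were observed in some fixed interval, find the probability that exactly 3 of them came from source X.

0.1186

Given the total, each event is independently from source X with probability p = λ_X/(λ_X+λ_Y) = 1.4/3.9 ≈ 0.3590.
So K ~ Binomial(4, 1.4/3.9): P(K = 3) = C(4,3) · (1.4/3.9)^3 · (2.5/3.9)^1 ≈ 0.1186.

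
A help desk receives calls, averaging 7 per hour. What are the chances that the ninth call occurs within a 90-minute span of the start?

0.7206

Over the interval, μ = 7 × 1.5 = 10.5 (a 90-minute span = 1.5 hours).
The ninth arrival falls in the interval iff at least 9 events occur there: P(S_9 ≤ t) = P(N ≥ 9) = 1 − P(N ≤ 8) ≈ 0.7206.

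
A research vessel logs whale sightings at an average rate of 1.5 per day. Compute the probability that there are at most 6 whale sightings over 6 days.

Over the interval, μ = 1.5 × 6 = 9 (6 days).
P(N ≤ 6) = Σ_{j=0}^{6} e^(−μ) μ^j/j! ≈ 0.2068.

0.2068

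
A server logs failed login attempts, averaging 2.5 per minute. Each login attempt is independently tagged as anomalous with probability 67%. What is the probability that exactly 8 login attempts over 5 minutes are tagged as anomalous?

0.1384

Thinning: the login attempts that are tagged as anomalous themselves form a Poisson process with rate 0.67 × 2.5 = 1.675 per minute.
Over the interval, μ = 1.675 × 5 = 8.375 (5 minutes).
P(N = 8) = e^(−8.375) · 8.375^8/8! ≈ 0.1384.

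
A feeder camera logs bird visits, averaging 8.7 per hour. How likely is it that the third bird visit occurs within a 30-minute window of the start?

0.8088

Over the interval, μ = 8.7 × 0.5 = 4.35 (a 30-minute window = 0.5 hours).
The third arrival falls in the interval iff at least 3 events occur there: P(S_3 ≤ t) = P(N ≥ 3) = 1 − P(N ≤ 2) ≈ 0.8088.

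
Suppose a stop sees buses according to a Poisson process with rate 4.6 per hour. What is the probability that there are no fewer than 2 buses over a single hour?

With mean μ = 4.6 per hour,
P(N ≥ 2) = 1 − P(N ≤ 1) = 1 − Σ_{j=0}^{1} e^(−μ) μ^j/j! ≈ 0.9437.

0.9437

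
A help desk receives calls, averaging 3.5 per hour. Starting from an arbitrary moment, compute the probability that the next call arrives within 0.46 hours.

0.8001

Inter-arrival times are exponential with rate λ = 3.5 per hour.
P(T ≤ 0.46) = 1 − e^(−λt) = 1 − e^(−3.5 × 0.46) = 1 − e^(−1.61) ≈ 0.8001.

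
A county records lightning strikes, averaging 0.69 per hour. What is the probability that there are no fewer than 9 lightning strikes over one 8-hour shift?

Over the interval, μ = 0.69 × 8 = 5.52 (an 8-hour shift = 8 hours).
P(N ≥ 9) = 1 − P(N ≤ 8) = 1 − Σ_{j=0}^{8} e^(−μ) μ^j/j! ≈ 0.1073.

0.1073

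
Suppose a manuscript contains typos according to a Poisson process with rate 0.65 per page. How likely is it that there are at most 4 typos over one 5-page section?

0.7717

Over the interval, μ = 0.65 × 5 = 3.25 (a 5-page section = 5 pages).
P(N ≤ 4) = Σ_{j=0}^{4} e^(−μ) μ^j/j! ≈ 0.7717.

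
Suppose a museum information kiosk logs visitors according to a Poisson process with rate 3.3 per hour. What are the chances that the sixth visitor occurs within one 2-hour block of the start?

0.6453

Over the interval, μ = 3.3 × 2 = 6.6 (a 2-hour block = 2 hours).
The sixth arrival falls in the interval iff at least 6 events occur there: P(S_6 ≤ t) = P(N ≥ 6) = 1 − P(N ≤ 5) ≈ 0.6453.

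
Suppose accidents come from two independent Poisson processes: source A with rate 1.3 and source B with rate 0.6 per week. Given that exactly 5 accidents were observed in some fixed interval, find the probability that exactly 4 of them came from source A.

Given the total, each event is independently from source A with probability p = λ_A/(λ_A+λ_B) = 1.3/1.9 ≈ 0.6842.
So K ~ Binomial(5, 1.3/1.9): P(K = 4) = C(5,4) · (1.3/1.9)^4 · (0.6/1.9)^1 ≈ 0.3460.

0.3460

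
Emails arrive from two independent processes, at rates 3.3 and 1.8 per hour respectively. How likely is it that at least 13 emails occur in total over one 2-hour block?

Independent Poisson processes superpose: combined rate λ = 3.3 + 1.8 = 5.1 per hour.
Over the interval, μ = 5.1 × 2 = 10.2 (a 2-hour block = 2 hours).
P(N ≥ 13) = 1 − P(N ≤ 12) ≈ 0.2278.

0.2278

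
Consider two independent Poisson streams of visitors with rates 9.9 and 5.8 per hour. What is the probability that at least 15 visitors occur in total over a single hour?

0.6041

Independent Poisson processes superpose: combined rate λ = 9.9 + 5.8 = 15.7 per hour.
So μ = 15.7.
P(N ≥ 15) = 1 − P(N ≤ 14) ≈ 0.6041.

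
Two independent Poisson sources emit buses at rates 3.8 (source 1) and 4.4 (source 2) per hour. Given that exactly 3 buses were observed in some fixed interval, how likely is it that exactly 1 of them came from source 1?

Given the total, each event is independently from source 1 with probability p = λ_1/(λ_1+λ_2) = 3.8/8.2 ≈ 0.4634.
So K ~ Binomial(3, 3.8/8.2): P(K = 1) = C(3,1) · (3.8/8.2)^1 · (4.4/8.2)^2 ≈ 0.4003.

0.4003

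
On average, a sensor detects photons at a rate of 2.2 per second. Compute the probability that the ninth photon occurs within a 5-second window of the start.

Over the interval, μ = 2.2 × 5 = 11 (a 5-second window = 5 seconds).
The ninth arrival falls in the interval iff at least 9 events occur there: P(S_9 ≤ t) = P(N ≥ 9) = 1 − P(N ≤ 8) ≈ 0.7680.

0.7680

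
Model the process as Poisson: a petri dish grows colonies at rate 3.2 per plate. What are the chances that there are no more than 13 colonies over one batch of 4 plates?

Over the interval, μ = 3.2 × 4 = 12.8 (a batch of 4 plates = 4 plates).
P(N ≤ 13) = Σ_{j=0}^{13} e^(−μ) μ^j/j! ≈ 0.5950.

0.5950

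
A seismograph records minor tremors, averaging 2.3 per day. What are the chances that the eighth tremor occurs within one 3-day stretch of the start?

0.3864

Over the interval, μ = 2.3 × 3 = 6.9 (a 3-day stretch = 3 days).
The eighth arrival falls in the interval iff at least 8 events occur there: P(S_8 ≤ t) = P(N ≥ 8) = 1 − P(N ≤ 7) ≈ 0.3864.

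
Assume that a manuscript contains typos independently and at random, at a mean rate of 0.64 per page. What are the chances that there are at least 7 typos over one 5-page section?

Over the interval, μ = 0.64 × 5 = 3.2 (a 5-page section = 5 pages).
P(N ≥ 7) = 1 − P(N ≤ 6) = 1 − Σ_{j=0}^{6} e^(−μ) μ^j/j! ≈ 0.0446.

0.0446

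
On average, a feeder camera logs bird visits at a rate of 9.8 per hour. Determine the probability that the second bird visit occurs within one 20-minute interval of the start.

0.8373

Over the interval, μ = 9.8 × 1/3 ≈ 3.26667 (a 20-minute interval = 1/3 hours).
The second arrival falls in the interval iff at least 2 events occur there: P(S_2 ≤ t) = P(N ≥ 2) = 1 − P(N ≤ 1) ≈ 0.8373.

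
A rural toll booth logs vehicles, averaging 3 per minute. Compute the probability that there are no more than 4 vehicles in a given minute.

With mean μ = 3 per minute,
P(N ≤ 4) = Σ_{j=0}^{4} e^(−μ) μ^j/j! ≈ 0.8153.

0.8153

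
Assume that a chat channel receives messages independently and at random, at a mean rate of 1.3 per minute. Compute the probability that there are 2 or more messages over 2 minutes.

0.7326

Over the interval, μ = 1.3 × 2 = 2.6 (2 minutes).
P(N ≥ 2) = 1 − P(N ≤ 1) = 1 − Σ_{j=0}^{1} e^(−μ) μ^j/j! ≈ 0.7326.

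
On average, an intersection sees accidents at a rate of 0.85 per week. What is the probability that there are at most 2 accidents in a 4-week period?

0.3397

Over the interval, μ = 0.85 × 4 = 3.4 (a 4-week period = 4 weeks).
P(N ≤ 2) = Σ_{j=0}^{2} e^(−μ) μ^j/j! ≈ 0.3397.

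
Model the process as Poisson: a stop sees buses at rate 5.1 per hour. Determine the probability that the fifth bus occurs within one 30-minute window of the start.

0.1156

Over the interval, μ = 5.1 × 0.5 = 2.55 (a 30-minute window = 0.5 hours).
The fifth arrival falls in the interval iff at least 5 events occur there: P(S_5 ≤ t) = P(N ≥ 5) = 1 − P(N ≤ 4) ≈ 0.1156.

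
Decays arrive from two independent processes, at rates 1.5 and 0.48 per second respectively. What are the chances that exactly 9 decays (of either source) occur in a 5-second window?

0.1263

Independent Poisson processes superpose: combined rate λ = 1.5 + 0.48 = 1.98 per second.
Over the interval, μ = 1.98 × 5 = 9.9 (a 5-second window = 5 seconds).
P(N = 9) = e^(−9.9) · 9.9^9/9! ≈ 0.1263.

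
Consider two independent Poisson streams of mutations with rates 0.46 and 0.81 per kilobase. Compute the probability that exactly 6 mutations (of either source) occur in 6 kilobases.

Independent Poisson processes superpose: combined rate λ = 0.46 + 0.81 = 1.27 per kilobase.
Over the interval, μ = 1.27 × 6 = 7.62 (6 kilobases).
P(N = 6) = e^(−7.62) · 7.62^6/6! ≈ 0.1334.

0.1334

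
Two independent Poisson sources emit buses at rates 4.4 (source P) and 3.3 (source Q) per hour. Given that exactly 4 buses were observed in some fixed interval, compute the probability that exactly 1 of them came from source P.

0.1799

Given the total, each event is independently from source P with probability p = λ_P/(λ_P+λ_Q) = 4.4/7.7 ≈ 0.5714.
So K ~ Binomial(4, 4.4/7.7): P(K = 1) = C(4,1) · (4.4/7.7)^1 · (3.3/7.7)^3 ≈ 0.1799.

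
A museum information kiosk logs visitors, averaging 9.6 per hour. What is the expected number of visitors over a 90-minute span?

14.4

E[N] = λt = 9.6 × 1.5 = 14.4 (a 90-minute span = 1.5 hours).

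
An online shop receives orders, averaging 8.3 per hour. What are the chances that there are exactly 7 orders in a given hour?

With mean μ = 8.3 per hour,
P(N = 7) = e^(−μ) μ^7/7! = e^(−8.3) · 8.3^7/5040 ≈ 0.1338.

0.1338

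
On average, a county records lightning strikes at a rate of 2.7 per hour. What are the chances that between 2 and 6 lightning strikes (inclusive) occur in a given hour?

0.7308

With mean μ = 2.7 per hour,
P(2 ≤ N ≤ 6) = Σ_{j=2}^{6} e^(−2.7) · 2.7^j/j! ≈ 0.7308.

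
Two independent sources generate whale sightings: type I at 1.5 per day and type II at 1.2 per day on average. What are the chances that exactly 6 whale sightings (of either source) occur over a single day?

Independent Poisson processes superpose: combined rate λ = 1.5 + 1.2 = 2.7 per day.
So μ = 2.7.
P(N = 6) = e^(−2.7) · 2.7^6/6! ≈ 0.0362.

0.0362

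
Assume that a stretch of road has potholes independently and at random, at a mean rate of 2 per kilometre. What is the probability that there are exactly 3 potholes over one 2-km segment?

0.1954

Over the interval, μ = 2 × 2 = 4 (a 2-km segment = 2 kilometres).
P(N = 3) = e^(−μ) μ^3/3! = e^(−4) · 4^3/6 ≈ 0.1954.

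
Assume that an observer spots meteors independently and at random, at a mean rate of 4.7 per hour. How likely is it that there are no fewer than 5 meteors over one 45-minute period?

Over the interval, μ = 4.7 × 0.75 = 3.525 (a 45-minute period = 0.75 hours).
P(N ≥ 5) = 1 − P(N ≤ 4) = 1 − Σ_{j=0}^{4} e^(−μ) μ^j/j! ≈ 0.2793.

0.2793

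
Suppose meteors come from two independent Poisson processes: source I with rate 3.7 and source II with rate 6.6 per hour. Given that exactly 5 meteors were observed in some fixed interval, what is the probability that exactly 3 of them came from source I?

Given the total, each event is independently from source I with probability p = λ_I/(λ_I+λ_II) = 3.7/10.3 ≈ 0.3592.
So K ~ Binomial(5, 3.7/10.3): P(K = 3) = C(5,3) · (3.7/10.3)^3 · (6.6/10.3)^2 ≈ 0.1903.

0.1903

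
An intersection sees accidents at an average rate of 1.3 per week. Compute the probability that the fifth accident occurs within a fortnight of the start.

0.1226

Over the interval, μ = 1.3 × 2 = 2.6 (a fortnight = 2 weeks).
The fifth arrival falls in the interval iff at least 5 events occur there: P(S_5 ≤ t) = P(N ≥ 5) = 1 − P(N ≤ 4) ≈ 0.1226.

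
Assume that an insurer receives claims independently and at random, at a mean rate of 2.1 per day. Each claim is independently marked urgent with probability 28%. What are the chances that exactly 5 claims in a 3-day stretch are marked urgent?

0.0244

Thinning: the claims that are marked urgent themselves form a Poisson process with rate 0.28 × 2.1 = 0.588 per day.
Over the interval, μ = 0.588 × 3 = 1.764 (a 3-day stretch = 3 days).
P(N = 5) = e^(−1.764) · 1.764^5/5! ≈ 0.0244.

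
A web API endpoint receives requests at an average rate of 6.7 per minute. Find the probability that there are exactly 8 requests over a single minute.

0.1240

With mean μ = 6.7 per minute,
P(N = 8) = e^(−μ) μ^8/8! = e^(−6.7) · 6.7^8/40320 ≈ 0.1240.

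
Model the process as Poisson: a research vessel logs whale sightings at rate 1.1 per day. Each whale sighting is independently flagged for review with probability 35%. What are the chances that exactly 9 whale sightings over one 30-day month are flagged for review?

0.0971

Thinning: the whale sightings that are flagged for review themselves form a Poisson process with rate 0.35 × 1.1 = 0.385 per day.
Over the interval, μ = 0.385 × 30 = 11.55 (a 30-day month = 30 days).
P(N = 9) = e^(−11.55) · 11.55^9/9! ≈ 0.0971.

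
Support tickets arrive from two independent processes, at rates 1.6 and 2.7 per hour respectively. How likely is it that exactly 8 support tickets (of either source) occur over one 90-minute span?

0.1174

Independent Poisson processes superpose: combined rate λ = 1.6 + 2.7 = 4.3 per hour.
Over the interval, μ = 4.3 × 1.5 = 6.45 (a 90-minute span = 1.5 hours).
P(N = 8) = e^(−6.45) · 6.45^8/8! ≈ 0.1174.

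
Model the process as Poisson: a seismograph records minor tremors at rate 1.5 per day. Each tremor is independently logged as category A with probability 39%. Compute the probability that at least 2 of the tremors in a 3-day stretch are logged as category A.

0.5236

Thinning: the tremors that are logged as category A themselves form a Poisson process with rate 0.39 × 1.5 = 0.585 per day.
Over the interval, μ = 0.585 × 3 = 1.755 (a 3-day stretch = 3 days).
P(N ≥ 2) = 1 − P(N ≤ 1) ≈ 0.5236.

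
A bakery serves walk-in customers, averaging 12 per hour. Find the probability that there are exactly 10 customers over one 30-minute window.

0.0413

Over the interval, μ = 12 × 0.5 = 6 (a 30-minute window = 0.5 hours).
P(N = 10) = e^(−μ) μ^10/10! = e^(−6) · 6^10/3628800 ≈ 0.0413.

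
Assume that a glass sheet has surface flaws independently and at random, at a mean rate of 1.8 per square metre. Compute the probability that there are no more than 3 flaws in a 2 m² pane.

0.5152

Over the interval, μ = 1.8 × 2 = 3.6 (a 2 m² pane = 2 square metres).
P(N ≤ 3) = Σ_{j=0}^{3} e^(−μ) μ^j/j! ≈ 0.5152.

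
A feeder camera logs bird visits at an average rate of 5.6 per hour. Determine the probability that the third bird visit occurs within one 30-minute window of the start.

0.5305

Over the interval, μ = 5.6 × 0.5 = 2.8 (a 30-minute window = 0.5 hours).
The third arrival falls in the interval iff at least 3 events occur there: P(S_3 ≤ t) = P(N ≥ 3) = 1 − P(N ≤ 2) ≈ 0.5305.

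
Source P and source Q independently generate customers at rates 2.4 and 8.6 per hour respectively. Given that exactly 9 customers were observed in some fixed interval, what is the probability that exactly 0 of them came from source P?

0.1091

Given the total, each event is independently from source P with probability p = λ_P/(λ_P+λ_Q) = 2.4/11 ≈ 0.2182.
So K ~ Binomial(9, 2.4/11): P(K = 0) = C(9,0) · (2.4/11)^0 · (8.6/11)^9 ≈ 0.1091.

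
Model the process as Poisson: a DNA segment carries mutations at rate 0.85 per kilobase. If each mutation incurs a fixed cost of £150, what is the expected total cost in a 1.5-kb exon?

E[N] = 0.85 × 1.5 = 1.275 (a 1.5-kb exon = 1.5 kilobases); E[cost] = 1.275 × £150 = £191.25.

£191.25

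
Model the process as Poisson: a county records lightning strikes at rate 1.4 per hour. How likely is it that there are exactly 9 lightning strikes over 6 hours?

Over the interval, μ = 1.4 × 6 = 8.4 (6 hours).
P(N = 9) = e^(−μ) μ^9/9! = e^(−8.4) · 8.4^9/362880 ≈ 0.1290.

0.1290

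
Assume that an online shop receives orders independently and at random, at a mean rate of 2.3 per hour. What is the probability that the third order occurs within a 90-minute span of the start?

Over the interval, μ = 2.3 × 1.5 = 3.45 (a 90-minute span = 1.5 hours).
The third arrival falls in the interval iff at least 3 events occur there: P(S_3 ≤ t) = P(N ≥ 3) = 1 − P(N ≤ 2) ≈ 0.6698.

0.6698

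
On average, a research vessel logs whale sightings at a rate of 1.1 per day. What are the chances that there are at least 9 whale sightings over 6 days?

Over the interval, μ = 1.1 × 6 = 6.6 (6 days).
P(N ≥ 9) = 1 − P(N ≤ 8) = 1 − Σ_{j=0}^{8} e^(−μ) μ^j/j! ≈ 0.2204.

0.2204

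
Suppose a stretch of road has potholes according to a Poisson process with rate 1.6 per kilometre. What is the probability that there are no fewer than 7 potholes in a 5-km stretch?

Over the interval, μ = 1.6 × 5 = 8 (a 5-km stretch = 5 kilometres).
P(N ≥ 7) = 1 − P(N ≤ 6) = 1 − Σ_{j=0}^{6} e^(−μ) μ^j/j! ≈ 0.6866.

0.6866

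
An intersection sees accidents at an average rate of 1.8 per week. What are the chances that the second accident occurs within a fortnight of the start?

0.8743

Over the interval, μ = 1.8 × 2 = 3.6 (a fortnight = 2 weeks).
The second arrival falls in the interval iff at least 2 events occur there: P(S_2 ≤ t) = P(N ≥ 2) = 1 − P(N ≤ 1) ≈ 0.8743.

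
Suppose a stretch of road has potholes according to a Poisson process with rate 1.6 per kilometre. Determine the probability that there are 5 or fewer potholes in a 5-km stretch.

0.1912

Over the interval, μ = 1.6 × 5 = 8 (a 5-km stretch = 5 kilometres).
P(N ≤ 5) = Σ_{j=0}^{5} e^(−μ) μ^j/j! ≈ 0.1912.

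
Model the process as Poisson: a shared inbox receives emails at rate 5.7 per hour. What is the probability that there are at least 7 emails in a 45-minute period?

Over the interval, μ = 5.7 × 0.75 = 4.275 (a 45-minute period = 0.75 hours).
P(N ≥ 7) = 1 − P(N ≤ 6) = 1 − Σ_{j=0}^{6} e^(−μ) μ^j/j! ≈ 0.1412.

0.1412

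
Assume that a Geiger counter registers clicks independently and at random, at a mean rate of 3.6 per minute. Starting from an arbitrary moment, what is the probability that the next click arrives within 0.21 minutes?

Inter-arrival times are exponential with rate λ = 3.6 per minute.
P(T ≤ 0.21) = 1 − e^(−λt) = 1 − e^(−3.6 × 0.21) = 1 − e^(−0.756) ≈ 0.5305.

0.5305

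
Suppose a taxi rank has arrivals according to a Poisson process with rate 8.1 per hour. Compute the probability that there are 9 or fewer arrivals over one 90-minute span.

0.2295

Over the interval, μ = 8.1 × 1.5 = 12.15 (a 90-minute span = 1.5 hours).
P(N ≤ 9) = Σ_{j=0}^{9} e^(−μ) μ^j/j! ≈ 0.2295.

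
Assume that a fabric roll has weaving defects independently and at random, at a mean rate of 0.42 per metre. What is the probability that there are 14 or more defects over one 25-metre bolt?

Over the interval, μ = 0.42 × 25 = 10.5 (a 25-metre bolt = 25 metres).
P(N ≥ 14) = 1 − P(N ≤ 13) = 1 − Σ_{j=0}^{13} e^(−μ) μ^j/j! ≈ 0.1747.

0.1747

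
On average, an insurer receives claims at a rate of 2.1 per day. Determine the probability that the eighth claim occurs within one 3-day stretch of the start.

0.2983

Over the interval, μ = 2.1 × 3 = 6.3 (a 3-day stretch = 3 days).
The eighth arrival falls in the interval iff at least 8 events occur there: P(S_8 ≤ t) = P(N ≥ 8) = 1 − P(N ≤ 7) ≈ 0.2983.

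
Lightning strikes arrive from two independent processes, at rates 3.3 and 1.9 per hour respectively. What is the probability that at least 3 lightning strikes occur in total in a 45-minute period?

Independent Poisson processes superpose: combined rate λ = 3.3 + 1.9 = 5.2 per hour.
Over the interval, μ = 5.2 × 0.75 = 3.9 (a 45-minute period = 0.75 hours).
P(N ≥ 3) = 1 − P(N ≤ 2) ≈ 0.7469.

0.7469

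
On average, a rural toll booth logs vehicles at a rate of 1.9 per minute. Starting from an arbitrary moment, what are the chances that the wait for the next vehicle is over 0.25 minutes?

The wait for the next event is exponential with rate λ = 1.9 per minute.
P(T > 0.25) = e^(−λt) = e^(−1.9 × 0.25) = e^(−0.475) ≈ 0.6219.

0.6219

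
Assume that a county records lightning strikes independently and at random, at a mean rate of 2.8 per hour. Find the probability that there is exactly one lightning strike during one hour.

With mean μ = 2.8 per hour,
P(N = 1) = e^(−μ) μ^1/1! = e^(−2.8) · 2.8^1/1 ≈ 0.1703.

0.1703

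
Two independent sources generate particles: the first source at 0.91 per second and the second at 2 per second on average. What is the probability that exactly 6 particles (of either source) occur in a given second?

0.0459

Independent Poisson processes superpose: combined rate λ = 0.91 + 2 = 2.91 per second.
So μ = 2.91.
P(N = 6) = e^(−2.91) · 2.91^6/6! ≈ 0.0459.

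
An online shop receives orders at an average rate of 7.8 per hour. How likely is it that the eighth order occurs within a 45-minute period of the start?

Over the interval, μ = 7.8 × 0.75 = 5.85 (a 45-minute period = 0.75 hours).
The eighth arrival falls in the interval iff at least 8 events occur there: P(S_8 ≤ t) = P(N ≥ 8) = 1 − P(N ≤ 7) ≈ 0.2356.

0.2356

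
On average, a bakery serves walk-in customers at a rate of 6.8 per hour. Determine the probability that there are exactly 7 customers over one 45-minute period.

0.1086

Over the interval, μ = 6.8 × 0.75 = 5.1 (a 45-minute period = 0.75 hours).
P(N = 7) = e^(−μ) μ^7/7! = e^(−5.1) · 5.1^7/5040 ≈ 0.1086.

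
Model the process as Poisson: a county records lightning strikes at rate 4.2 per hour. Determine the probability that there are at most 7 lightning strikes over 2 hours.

0.3987

Over the interval, μ = 4.2 × 2 = 8.4 (2 hours).
P(N ≤ 7) = Σ_{j=0}^{7} e^(−μ) μ^j/j! ≈ 0.3987.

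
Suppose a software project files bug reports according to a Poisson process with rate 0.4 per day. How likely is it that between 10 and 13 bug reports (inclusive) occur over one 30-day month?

Over the interval, μ = 0.4 × 30 = 12 (a 30-day month = 30 days).
P(10 ≤ N ≤ 13) = Σ_{j=10}^{13} e^(−12) · 12^j/j! ≈ 0.4391.

0.4391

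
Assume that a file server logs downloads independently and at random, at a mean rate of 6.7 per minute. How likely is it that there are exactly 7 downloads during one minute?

With mean μ = 6.7 per minute,
P(N = 7) = e^(−μ) μ^7/7! = e^(−6.7) · 6.7^7/5040 ≈ 0.1480.

0.1480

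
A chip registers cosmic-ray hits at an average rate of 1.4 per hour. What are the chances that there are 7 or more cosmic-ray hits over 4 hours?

Over the interval, μ = 1.4 × 4 = 5.6 (4 hours).
P(N ≥ 7) = 1 − P(N ≤ 6) = 1 − Σ_{j=0}^{6} e^(−μ) μ^j/j! ≈ 0.3297.

0.3297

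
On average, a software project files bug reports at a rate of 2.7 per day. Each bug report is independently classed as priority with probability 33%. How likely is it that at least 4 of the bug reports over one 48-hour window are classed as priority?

0.1058

Thinning: the bug reports that are classed as priority themselves form a Poisson process with rate 0.33 × 2.7 = 0.891 per day.
Over the interval, μ = 0.891 × 2 = 1.782 (a 48-hour window = 2 days).
P(N ≥ 4) = 1 − P(N ≤ 3) ≈ 0.1058.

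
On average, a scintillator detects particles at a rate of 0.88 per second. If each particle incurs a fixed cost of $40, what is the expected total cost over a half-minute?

E[N] = 0.88 × 30 = 26.4 (a half-minute = 30 seconds); E[cost] = 26.4 × $40 = $1056.

$1056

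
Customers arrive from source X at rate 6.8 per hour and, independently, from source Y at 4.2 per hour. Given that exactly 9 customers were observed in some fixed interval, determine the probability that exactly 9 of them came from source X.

Given the total, each event is independently from source X with probability p = λ_X/(λ_X+λ_Y) = 6.8/11 ≈ 0.6182.
So K ~ Binomial(9, 6.8/11): P(K = 9) = C(9,9) · (6.8/11)^9 · (4.2/11)^0 ≈ 0.0132.

0.0132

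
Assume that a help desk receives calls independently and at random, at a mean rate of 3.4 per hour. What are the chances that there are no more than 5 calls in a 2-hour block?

0.3270

Over the interval, μ = 3.4 × 2 = 6.8 (a 2-hour block = 2 hours).
P(N ≤ 5) = Σ_{j=0}^{5} e^(−μ) μ^j/j! ≈ 0.3270.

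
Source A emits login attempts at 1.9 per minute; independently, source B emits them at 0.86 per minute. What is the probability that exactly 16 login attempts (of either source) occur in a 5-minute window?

0.0840

Independent Poisson processes superpose: combined rate λ = 1.9 + 0.86 = 2.76 per minute.
Over the interval, μ = 2.76 × 5 = 13.8 (a 5-minute window = 5 minutes).
P(N = 16) = e^(−13.8) · 13.8^16/16! ≈ 0.0840.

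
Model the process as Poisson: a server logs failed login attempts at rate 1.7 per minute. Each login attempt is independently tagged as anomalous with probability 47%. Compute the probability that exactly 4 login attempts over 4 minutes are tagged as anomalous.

Thinning: the login attempts that are tagged as anomalous themselves form a Poisson process with rate 0.47 × 1.7 = 0.799 per minute.
Over the interval, μ = 0.799 × 4 = 3.196 (4 minutes).
P(N = 4) = e^(−3.196) · 3.196^4/4! ≈ 0.1779.

0.1779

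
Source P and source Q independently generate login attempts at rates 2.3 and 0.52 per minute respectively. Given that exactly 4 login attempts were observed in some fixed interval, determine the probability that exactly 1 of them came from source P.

0.0205

Given the total, each event is independently from source P with probability p = λ_P/(λ_P+λ_Q) = 2.3/2.82 ≈ 0.8156.
So K ~ Binomial(4, 2.3/2.82): P(K = 1) = C(4,1) · (2.3/2.82)^1 · (0.52/2.82)^3 ≈ 0.0205.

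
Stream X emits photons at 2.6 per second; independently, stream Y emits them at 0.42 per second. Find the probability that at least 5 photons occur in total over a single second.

0.1881

Independent Poisson processes superpose: combined rate λ = 2.6 + 0.42 = 3.02 per second.
So μ = 3.02.
P(N ≥ 5) = 1 − P(N ≤ 4) ≈ 0.1881.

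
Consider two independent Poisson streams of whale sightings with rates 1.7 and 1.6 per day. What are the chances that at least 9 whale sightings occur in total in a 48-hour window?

0.2204

Independent Poisson processes superpose: combined rate λ = 1.7 + 1.6 = 3.3 per day.
Over the interval, μ = 3.3 × 2 = 6.6 (a 48-hour window = 2 days).
P(N ≥ 9) = 1 − P(N ≤ 8) ≈ 0.2204.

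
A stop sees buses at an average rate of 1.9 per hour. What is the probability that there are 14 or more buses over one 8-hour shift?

Over the interval, μ = 1.9 × 8 = 15.2 (an 8-hour shift = 8 hours).
P(N ≥ 14) = 1 − P(N ≤ 13) = 1 − Σ_{j=0}^{13} e^(−μ) μ^j/j! ≈ 0.6556.

0.6556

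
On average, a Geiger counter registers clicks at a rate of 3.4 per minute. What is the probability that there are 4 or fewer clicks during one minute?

0.7442

With mean μ = 3.4 per minute,
P(N ≤ 4) = Σ_{j=0}^{4} e^(−μ) μ^j/j! ≈ 0.7442.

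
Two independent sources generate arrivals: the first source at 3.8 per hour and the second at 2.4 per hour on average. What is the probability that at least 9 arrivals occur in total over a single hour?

0.1741

Independent Poisson processes superpose: combined rate λ = 3.8 + 2.4 = 6.2 per hour.
So μ = 6.2.
P(N ≥ 9) = 1 − P(N ≤ 8) ≈ 0.1741.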